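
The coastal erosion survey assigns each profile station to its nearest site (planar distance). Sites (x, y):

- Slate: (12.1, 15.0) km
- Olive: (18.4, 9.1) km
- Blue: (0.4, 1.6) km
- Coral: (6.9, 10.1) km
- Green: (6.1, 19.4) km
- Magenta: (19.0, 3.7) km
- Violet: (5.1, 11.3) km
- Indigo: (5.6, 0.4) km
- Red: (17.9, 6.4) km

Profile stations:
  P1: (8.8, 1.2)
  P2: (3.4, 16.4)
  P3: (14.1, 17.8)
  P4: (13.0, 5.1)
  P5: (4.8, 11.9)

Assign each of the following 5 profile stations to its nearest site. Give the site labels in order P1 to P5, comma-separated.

P1 → Indigo (d²=10.88)
P2 → Green (d²=16.29)
P3 → Slate (d²=11.84)
P4 → Red (d²=25.70)
P5 → Violet (d²=0.45)

Indigo, Green, Slate, Red, Violet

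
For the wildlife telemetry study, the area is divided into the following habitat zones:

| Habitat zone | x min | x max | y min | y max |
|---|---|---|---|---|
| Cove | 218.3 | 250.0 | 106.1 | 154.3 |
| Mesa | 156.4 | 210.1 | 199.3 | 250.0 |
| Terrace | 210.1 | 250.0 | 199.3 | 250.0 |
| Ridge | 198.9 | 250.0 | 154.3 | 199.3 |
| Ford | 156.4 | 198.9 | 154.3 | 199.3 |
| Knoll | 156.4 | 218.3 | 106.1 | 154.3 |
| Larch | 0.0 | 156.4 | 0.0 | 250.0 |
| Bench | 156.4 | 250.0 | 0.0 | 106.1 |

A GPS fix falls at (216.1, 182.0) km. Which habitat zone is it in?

Ridge

The point has x = 216.1 and y = 182.0.
Only Ridge satisfies 198.9 ≤ x ≤ 250.0 and 154.3 ≤ y ≤ 199.3.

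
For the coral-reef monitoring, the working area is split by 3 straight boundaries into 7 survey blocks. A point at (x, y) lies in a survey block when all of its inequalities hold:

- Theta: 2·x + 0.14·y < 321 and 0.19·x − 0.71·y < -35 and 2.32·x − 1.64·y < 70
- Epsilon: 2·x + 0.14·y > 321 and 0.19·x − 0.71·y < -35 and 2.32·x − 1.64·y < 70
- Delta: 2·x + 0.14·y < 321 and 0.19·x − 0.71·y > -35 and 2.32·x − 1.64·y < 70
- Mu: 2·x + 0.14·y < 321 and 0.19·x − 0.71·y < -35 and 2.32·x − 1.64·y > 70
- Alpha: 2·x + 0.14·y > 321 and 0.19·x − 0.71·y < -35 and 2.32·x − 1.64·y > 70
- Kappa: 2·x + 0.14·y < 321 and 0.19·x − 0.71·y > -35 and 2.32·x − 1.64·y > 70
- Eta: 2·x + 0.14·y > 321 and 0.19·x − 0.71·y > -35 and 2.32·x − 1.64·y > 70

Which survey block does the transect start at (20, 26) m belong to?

Delta

2·20 + 0.14·26 = 43.640, which is < 321
0.19·20 − 0.71·26 = -14.660, which is > -35
2.32·20 − 1.64·26 = 3.760, which is < 70
This sign pattern matches Delta.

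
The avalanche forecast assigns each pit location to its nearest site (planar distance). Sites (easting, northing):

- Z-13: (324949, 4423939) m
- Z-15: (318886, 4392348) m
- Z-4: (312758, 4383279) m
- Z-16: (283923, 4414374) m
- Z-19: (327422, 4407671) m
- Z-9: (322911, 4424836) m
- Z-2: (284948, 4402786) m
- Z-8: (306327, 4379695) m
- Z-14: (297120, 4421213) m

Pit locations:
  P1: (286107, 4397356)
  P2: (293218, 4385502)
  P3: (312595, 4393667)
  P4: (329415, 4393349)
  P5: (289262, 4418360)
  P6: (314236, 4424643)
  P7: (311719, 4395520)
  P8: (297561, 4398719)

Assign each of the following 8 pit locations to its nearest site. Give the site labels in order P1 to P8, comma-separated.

Z-2, Z-8, Z-15, Z-15, Z-16, Z-9, Z-15, Z-2

P1 → Z-2 (d²=30828181.00)
P2 → Z-8 (d²=205567130.00)
P3 → Z-15 (d²=41316442.00)
P4 → Z-15 (d²=111861842.00)
P5 → Z-16 (d²=44393117.00)
P6 → Z-9 (d²=75292874.00)
P7 → Z-15 (d²=61427473.00)
P8 → Z-2 (d²=175628258.00)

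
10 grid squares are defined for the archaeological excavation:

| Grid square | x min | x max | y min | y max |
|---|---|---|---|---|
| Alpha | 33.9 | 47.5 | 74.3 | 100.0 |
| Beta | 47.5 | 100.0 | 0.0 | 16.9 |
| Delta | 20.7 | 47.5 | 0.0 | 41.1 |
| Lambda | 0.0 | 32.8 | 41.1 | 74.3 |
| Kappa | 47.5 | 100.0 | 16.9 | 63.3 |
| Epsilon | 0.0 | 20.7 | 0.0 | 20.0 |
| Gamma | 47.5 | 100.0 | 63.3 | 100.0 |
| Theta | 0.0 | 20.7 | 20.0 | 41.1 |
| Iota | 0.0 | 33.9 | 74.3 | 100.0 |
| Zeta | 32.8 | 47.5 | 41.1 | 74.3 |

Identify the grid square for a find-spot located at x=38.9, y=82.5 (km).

Alpha

The point has x = 38.9 and y = 82.5.
Only Alpha satisfies 33.9 ≤ x ≤ 47.5 and 74.3 ≤ y ≤ 100.0.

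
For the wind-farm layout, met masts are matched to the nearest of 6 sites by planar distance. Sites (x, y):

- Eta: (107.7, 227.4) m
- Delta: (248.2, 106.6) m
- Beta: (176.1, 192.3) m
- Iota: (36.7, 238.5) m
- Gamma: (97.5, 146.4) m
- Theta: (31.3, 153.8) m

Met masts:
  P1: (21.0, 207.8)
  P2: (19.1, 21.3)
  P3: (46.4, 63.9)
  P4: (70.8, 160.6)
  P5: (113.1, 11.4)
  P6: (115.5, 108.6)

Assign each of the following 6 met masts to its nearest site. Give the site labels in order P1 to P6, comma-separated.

Iota, Theta, Theta, Gamma, Gamma, Gamma

P1 → Iota (d²=1188.98)
P2 → Theta (d²=17705.09)
P3 → Theta (d²=8310.02)
P4 → Gamma (d²=914.53)
P5 → Gamma (d²=18468.36)
P6 → Gamma (d²=1752.84)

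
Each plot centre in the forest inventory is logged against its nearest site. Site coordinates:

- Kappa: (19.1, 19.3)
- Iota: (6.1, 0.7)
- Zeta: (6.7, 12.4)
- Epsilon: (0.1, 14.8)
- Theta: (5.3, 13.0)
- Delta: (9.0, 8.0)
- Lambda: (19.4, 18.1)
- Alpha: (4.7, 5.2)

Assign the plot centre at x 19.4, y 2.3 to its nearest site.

Delta

Squared distances to each site:
Kappa: 289.090; Iota: 179.450; Zeta: 263.300; Epsilon: 528.740; Theta: 313.300; Delta: 140.650; Lambda: 249.640; Alpha: 224.500.
Minimum at Delta.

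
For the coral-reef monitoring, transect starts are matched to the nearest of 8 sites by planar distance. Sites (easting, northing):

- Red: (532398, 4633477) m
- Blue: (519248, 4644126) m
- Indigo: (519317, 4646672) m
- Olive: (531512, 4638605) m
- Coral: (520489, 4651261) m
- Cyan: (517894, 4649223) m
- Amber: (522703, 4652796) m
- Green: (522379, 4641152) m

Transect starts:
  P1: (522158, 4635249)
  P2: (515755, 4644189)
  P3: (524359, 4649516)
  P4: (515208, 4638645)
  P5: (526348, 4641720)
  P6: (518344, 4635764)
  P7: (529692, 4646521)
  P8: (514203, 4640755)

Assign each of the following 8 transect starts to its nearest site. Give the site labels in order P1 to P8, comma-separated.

Green, Blue, Amber, Blue, Green, Green, Olive, Blue

P1 → Green (d²=34894250.00)
P2 → Blue (d²=12205018.00)
P3 → Amber (d²=13500736.00)
P4 → Blue (d²=46362961.00)
P5 → Green (d²=16075585.00)
P6 → Green (d²=45311769.00)
P7 → Olive (d²=65975456.00)
P8 → Blue (d²=36815666.00)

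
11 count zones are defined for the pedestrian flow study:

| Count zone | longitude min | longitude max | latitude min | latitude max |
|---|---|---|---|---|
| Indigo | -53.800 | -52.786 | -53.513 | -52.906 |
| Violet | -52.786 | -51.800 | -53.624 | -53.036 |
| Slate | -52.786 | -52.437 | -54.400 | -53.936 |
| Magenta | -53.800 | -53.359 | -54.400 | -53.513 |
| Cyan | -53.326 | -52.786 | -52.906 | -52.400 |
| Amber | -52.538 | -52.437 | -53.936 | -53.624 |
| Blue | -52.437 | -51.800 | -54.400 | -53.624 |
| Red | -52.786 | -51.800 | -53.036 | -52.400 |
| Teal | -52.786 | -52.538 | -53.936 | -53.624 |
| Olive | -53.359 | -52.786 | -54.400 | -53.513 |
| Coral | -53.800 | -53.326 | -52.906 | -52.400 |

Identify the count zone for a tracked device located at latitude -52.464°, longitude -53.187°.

Cyan

The point has longitude = -53.187 and latitude = -52.464.
Only Cyan satisfies -53.326 ≤ longitude ≤ -52.786 and -52.906 ≤ latitude ≤ -52.400.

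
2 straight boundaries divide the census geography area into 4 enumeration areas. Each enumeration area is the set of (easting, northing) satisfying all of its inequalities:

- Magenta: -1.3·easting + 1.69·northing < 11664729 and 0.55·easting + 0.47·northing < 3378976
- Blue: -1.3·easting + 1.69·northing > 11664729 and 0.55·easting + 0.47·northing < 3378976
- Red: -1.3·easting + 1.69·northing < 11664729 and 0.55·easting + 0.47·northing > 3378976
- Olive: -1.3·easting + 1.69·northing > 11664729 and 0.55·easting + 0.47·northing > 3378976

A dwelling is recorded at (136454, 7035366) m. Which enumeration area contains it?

Olive

-1.3·136454 + 1.69·7035366 = 11712378.340, which is > 11664729
0.55·136454 + 0.47·7035366 = 3381671.720, which is > 3378976
This sign pattern matches Olive.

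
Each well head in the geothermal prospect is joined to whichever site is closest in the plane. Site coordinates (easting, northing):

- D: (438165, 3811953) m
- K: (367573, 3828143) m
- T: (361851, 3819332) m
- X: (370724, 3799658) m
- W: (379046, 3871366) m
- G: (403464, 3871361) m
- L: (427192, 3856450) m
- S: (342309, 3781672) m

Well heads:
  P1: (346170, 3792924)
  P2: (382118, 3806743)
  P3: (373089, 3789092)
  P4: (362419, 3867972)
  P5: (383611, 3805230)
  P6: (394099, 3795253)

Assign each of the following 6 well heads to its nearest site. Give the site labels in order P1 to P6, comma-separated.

P1 → S (d²=141514825.00)
P2 → X (d²=180020461.00)
P3 → X (d²=117233581.00)
P4 → W (d²=287976365.00)
P5 → X (d²=197121953.00)
P6 → X (d²=565794650.00)

S, X, X, W, X, X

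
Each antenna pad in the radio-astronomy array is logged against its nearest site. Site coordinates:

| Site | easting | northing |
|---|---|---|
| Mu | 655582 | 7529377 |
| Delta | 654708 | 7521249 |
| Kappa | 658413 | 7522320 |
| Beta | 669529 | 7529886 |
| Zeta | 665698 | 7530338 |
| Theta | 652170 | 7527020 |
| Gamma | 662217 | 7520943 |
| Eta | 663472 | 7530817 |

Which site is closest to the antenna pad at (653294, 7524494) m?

Theta

Squared distances to each site:
Mu: 29078633.000; Delta: 12529421.000; Kappa: 30930437.000; Beta: 292648889.000; Zeta: 188011552.000; Theta: 7644052.000; Gamma: 92229530.000; Eta: 143572013.000.
Minimum at Theta.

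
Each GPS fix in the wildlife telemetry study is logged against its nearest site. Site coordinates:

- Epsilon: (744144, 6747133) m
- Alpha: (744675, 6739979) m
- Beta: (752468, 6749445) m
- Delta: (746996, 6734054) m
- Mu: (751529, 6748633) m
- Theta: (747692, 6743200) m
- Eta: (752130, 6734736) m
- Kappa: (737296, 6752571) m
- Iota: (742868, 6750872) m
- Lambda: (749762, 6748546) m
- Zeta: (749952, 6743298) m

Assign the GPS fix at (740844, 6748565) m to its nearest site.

Iota

Squared distances to each site:
Epsilon: 12940624.000; Alpha: 88395957.000; Beta: 135891776.000; Delta: 248416225.000; Mu: 114173849.000; Theta: 75678329.000; Eta: 318615037.000; Kappa: 28636340.000; Iota: 9418825.000; Lambda: 79531085.000; Zeta: 110696953.000.
Minimum at Iota.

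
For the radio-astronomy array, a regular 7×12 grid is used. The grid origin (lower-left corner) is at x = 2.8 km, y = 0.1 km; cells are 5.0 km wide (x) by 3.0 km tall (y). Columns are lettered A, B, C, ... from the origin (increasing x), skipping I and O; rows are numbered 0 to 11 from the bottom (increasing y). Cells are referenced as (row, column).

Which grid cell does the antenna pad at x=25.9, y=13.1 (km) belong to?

(4, E)

Column index: ⌊(25.9 − 2.8) / 5.0⌋ = ⌊4.620⌋ = 4 → column E
Row offset from origin: ⌊(13.1 − 0.1) / 3.0⌋ = ⌊4.333⌋ = 4 → row 4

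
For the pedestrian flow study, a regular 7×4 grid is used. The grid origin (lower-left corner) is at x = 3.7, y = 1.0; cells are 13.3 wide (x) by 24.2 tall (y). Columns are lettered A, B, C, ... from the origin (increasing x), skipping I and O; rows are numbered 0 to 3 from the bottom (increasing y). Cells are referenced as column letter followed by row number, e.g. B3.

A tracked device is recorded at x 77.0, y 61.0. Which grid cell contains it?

F2

Column index: ⌊(77.0 − 3.7) / 13.3⌋ = ⌊5.511⌋ = 5 → column F
Row offset from origin: ⌊(61.0 − 1.0) / 24.2⌋ = ⌊2.479⌋ = 2 → row 2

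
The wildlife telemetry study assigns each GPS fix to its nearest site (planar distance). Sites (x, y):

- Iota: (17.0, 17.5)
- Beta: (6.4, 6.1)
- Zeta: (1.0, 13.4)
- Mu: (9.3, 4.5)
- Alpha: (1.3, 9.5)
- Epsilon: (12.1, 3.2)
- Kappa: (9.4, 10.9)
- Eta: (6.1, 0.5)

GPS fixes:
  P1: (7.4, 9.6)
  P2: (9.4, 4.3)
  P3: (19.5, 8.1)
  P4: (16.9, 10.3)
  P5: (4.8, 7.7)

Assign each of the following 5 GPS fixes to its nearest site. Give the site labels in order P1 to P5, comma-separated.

P1 → Kappa (d²=5.69)
P2 → Mu (d²=0.05)
P3 → Epsilon (d²=78.77)
P4 → Iota (d²=51.85)
P5 → Beta (d²=5.12)

Kappa, Mu, Epsilon, Iota, Beta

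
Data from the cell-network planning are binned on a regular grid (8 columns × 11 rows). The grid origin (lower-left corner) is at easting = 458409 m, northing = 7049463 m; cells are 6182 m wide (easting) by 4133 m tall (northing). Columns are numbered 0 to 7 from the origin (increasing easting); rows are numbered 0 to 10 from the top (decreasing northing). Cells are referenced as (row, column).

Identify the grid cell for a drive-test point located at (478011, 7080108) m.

(3, 3)

Column index: ⌊(478011 − 458409) / 6182⌋ = ⌊3.171⌋ = 3
Row offset from origin: ⌊(7080108 − 7049463) / 4133⌋ = ⌊7.415⌋ = 7 → row 3 (counted from top)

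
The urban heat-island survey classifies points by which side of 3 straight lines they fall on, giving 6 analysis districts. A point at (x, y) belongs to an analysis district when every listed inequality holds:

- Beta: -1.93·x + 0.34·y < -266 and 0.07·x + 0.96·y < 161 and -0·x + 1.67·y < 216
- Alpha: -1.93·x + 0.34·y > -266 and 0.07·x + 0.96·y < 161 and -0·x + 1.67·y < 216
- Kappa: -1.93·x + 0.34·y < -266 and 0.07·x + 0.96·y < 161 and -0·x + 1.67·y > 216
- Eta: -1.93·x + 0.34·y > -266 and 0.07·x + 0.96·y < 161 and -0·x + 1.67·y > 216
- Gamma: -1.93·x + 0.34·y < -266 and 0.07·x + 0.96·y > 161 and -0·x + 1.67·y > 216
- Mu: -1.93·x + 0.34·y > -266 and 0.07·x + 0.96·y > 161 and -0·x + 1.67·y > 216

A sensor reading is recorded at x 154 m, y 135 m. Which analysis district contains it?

Eta

-1.93·154 + 0.34·135 = -251.320, which is > -266
0.07·154 + 0.96·135 = 140.380, which is < 161
-0·154 + 1.67·135 = 225.450, which is > 216
This sign pattern matches Eta.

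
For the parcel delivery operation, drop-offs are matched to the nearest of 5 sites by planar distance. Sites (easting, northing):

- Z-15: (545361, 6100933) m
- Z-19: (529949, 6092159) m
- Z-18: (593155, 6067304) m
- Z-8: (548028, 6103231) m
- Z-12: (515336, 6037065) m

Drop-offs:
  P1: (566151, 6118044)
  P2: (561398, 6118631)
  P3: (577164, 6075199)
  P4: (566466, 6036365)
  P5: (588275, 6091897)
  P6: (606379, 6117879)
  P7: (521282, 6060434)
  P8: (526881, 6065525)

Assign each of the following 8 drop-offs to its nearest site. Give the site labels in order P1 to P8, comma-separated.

Z-8, Z-8, Z-18, Z-18, Z-18, Z-18, Z-12, Z-19

P1 → Z-8 (d²=547868098.00)
P2 → Z-8 (d²=415916900.00)
P3 → Z-18 (d²=318043106.00)
P4 → Z-18 (d²=1669524442.00)
P5 → Z-18 (d²=628630049.00)
P6 → Z-18 (d²=2732704801.00)
P7 → Z-12 (d²=581465077.00)
P8 → Z-19 (d²=718782580.00)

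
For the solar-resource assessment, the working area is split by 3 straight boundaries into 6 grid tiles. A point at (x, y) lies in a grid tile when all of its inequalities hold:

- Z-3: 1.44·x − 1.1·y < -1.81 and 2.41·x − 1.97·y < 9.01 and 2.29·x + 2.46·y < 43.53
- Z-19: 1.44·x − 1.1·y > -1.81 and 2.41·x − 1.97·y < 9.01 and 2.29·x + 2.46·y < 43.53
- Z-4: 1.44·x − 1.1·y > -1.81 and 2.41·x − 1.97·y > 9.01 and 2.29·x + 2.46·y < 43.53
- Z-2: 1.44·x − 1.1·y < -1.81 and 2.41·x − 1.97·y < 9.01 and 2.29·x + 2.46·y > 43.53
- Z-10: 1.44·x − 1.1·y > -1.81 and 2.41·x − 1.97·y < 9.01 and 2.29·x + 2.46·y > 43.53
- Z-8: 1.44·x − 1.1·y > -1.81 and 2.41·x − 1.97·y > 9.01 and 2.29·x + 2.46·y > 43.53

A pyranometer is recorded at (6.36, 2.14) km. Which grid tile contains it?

Z-4

1.44·6.36 − 1.1·2.14 = 6.804, which is > -1.81
2.41·6.36 − 1.97·2.14 = 11.112, which is > 9.01
2.29·6.36 + 2.46·2.14 = 19.829, which is < 43.53
This sign pattern matches Z-4.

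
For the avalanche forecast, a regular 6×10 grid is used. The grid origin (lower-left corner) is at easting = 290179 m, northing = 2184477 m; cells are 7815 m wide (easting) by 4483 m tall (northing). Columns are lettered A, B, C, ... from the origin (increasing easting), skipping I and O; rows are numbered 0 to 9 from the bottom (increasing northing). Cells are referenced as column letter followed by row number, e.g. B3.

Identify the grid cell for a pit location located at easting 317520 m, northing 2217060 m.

D7

Column index: ⌊(317520 − 290179) / 7815⌋ = ⌊3.499⌋ = 3 → column D
Row offset from origin: ⌊(2217060 − 2184477) / 4483⌋ = ⌊7.268⌋ = 7 → row 7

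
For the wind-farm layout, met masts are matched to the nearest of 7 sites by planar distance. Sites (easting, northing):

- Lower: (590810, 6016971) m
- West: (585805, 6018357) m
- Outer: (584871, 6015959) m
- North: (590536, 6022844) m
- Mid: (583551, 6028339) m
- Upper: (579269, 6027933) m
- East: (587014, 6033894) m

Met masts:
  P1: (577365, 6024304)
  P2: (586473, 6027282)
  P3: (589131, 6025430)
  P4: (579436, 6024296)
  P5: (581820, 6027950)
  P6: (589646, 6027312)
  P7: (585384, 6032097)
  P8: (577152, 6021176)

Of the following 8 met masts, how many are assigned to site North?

2

P1 → Upper
P2 → Mid
P3 → North
P4 → Upper
P5 → Mid
P6 → North
P7 → East
P8 → Upper
2 of the 8 go to North.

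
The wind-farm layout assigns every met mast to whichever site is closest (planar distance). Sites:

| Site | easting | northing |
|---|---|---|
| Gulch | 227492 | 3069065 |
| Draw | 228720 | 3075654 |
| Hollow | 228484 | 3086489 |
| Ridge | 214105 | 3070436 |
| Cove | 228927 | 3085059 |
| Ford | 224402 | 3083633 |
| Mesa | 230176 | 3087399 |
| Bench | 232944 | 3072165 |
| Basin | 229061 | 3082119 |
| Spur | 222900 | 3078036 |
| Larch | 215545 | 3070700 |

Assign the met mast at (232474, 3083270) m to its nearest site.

Squared distances to each site:
Gulch: 226602349.000; Draw: 72095972.000; Hollow: 26282061.000; Ridge: 502131717.000; Cove: 15781730.000; Ford: 65288953.000; Mesa: 22329445.000; Bench: 123541925.000; Basin: 12973370.000; Spur: 119056232.000; Larch: 444595941.000.
Minimum at Basin.

Basin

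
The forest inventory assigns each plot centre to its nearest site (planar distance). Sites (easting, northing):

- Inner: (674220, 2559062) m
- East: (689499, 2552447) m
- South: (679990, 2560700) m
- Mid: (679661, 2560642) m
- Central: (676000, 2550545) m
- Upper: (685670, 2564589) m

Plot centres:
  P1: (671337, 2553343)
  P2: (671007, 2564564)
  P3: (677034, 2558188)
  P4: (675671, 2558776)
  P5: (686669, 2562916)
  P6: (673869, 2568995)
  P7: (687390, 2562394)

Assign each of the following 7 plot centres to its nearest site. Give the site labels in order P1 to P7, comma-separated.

P1 → Central (d²=29572373.00)
P2 → Inner (d²=40595373.00)
P3 → Inner (d²=8682472.00)
P4 → Inner (d²=2187197.00)
P5 → Upper (d²=3796930.00)
P6 → Inner (d²=98787690.00)
P7 → Upper (d²=7776425.00)

Central, Inner, Inner, Inner, Upper, Inner, Upper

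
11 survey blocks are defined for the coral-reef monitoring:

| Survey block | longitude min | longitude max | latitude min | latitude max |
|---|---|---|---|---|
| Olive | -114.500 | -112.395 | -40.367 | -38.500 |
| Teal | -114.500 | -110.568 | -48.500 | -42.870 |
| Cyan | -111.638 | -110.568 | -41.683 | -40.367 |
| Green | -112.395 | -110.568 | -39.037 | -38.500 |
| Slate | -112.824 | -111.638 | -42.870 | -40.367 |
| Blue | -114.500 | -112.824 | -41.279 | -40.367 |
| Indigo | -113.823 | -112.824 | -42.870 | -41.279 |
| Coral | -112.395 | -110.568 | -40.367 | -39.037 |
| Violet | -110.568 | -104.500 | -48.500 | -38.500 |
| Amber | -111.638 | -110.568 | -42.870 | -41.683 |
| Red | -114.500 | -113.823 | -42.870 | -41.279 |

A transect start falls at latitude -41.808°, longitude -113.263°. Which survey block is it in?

Indigo

The point has longitude = -113.263 and latitude = -41.808.
Only Indigo satisfies -113.823 ≤ longitude ≤ -112.824 and -42.870 ≤ latitude ≤ -41.279.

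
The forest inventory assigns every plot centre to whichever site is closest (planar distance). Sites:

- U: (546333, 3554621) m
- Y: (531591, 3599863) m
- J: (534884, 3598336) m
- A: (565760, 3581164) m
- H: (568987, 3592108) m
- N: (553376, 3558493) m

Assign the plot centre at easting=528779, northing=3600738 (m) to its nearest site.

Y

Squared distances to each site:
U: 2434920605.000; Y: 8672969.000; J: 43040629.000; A: 1750735837.000; H: 1691160164.000; N: 2389652434.000.
Minimum at Y.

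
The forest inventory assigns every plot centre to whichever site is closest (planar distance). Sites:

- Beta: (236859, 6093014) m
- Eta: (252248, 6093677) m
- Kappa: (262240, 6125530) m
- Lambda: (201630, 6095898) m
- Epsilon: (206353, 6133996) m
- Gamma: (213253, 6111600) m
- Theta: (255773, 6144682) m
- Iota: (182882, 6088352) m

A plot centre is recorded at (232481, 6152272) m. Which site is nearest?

Theta

Squared distances to each site:
Beta: 3530677448.000; Eta: 3824108314.000; Kappa: 1600732645.000; Lambda: 4129812077.000; Epsilon: 1016684560.000; Gamma: 2023927568.000; Theta: 600125364.000; Iota: 6545827201.000.
Minimum at Theta.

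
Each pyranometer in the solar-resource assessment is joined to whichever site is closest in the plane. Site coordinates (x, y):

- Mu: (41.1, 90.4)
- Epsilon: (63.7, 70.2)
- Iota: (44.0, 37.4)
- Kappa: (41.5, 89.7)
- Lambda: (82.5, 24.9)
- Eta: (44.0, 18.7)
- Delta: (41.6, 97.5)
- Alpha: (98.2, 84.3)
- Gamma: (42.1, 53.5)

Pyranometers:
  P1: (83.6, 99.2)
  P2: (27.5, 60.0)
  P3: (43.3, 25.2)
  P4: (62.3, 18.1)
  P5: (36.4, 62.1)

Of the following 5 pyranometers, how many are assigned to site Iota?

0

P1 → Alpha
P2 → Gamma
P3 → Eta
P4 → Eta
P5 → Gamma
0 of the 5 go to Iota.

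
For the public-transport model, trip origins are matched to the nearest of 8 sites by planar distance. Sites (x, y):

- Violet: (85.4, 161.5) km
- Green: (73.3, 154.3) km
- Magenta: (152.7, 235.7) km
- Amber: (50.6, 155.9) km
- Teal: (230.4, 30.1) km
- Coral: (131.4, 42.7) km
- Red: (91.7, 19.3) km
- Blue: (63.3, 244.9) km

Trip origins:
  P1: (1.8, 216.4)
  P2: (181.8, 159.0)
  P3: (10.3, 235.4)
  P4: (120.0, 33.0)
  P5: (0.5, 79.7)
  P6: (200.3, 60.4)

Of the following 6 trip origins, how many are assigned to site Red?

P1 → Blue
P2 → Magenta
P3 → Blue
P4 → Coral
P5 → Amber
P6 → Teal
0 of the 6 go to Red.

0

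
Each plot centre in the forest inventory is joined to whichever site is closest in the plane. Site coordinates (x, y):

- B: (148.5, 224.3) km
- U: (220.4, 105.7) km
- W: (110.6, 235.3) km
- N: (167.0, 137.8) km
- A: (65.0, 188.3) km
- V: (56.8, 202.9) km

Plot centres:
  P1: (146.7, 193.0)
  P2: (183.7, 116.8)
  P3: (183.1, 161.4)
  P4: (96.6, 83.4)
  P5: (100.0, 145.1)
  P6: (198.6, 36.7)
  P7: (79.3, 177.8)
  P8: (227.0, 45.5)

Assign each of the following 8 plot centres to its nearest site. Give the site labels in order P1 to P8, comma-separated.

P1 → B (d²=982.93)
P2 → N (d²=719.89)
P3 → N (d²=816.17)
P4 → N (d²=7915.52)
P5 → A (d²=3091.24)
P6 → U (d²=5236.24)
P7 → A (d²=314.74)
P8 → U (d²=3667.60)

B, N, N, N, A, U, A, U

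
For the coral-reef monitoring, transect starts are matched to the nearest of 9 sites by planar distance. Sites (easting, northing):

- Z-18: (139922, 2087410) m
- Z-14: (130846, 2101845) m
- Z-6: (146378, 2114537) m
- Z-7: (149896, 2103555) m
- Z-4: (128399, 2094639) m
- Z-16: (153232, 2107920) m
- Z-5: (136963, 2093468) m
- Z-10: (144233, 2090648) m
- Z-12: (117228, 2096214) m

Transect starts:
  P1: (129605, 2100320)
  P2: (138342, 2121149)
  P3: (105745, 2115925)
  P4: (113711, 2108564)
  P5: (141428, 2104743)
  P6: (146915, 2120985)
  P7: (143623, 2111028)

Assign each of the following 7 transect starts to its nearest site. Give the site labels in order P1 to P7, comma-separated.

Z-14, Z-6, Z-12, Z-12, Z-7, Z-6, Z-6

P1 → Z-14 (d²=3865706.00)
P2 → Z-6 (d²=108295840.00)
P3 → Z-12 (d²=520382810.00)
P4 → Z-12 (d²=164891789.00)
P5 → Z-7 (d²=73118368.00)
P6 → Z-6 (d²=41865073.00)
P7 → Z-6 (d²=19903106.00)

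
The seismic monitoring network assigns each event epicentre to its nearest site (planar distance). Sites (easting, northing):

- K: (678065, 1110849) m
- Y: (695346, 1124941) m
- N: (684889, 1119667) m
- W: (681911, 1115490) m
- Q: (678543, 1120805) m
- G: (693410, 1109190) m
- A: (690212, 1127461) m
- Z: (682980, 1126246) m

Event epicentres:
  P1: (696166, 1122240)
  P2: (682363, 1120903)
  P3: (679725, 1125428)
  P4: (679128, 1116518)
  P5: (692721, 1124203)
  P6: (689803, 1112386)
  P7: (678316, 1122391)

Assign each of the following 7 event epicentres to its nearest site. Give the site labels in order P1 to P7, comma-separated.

P1 → Y (d²=7967801.00)
P2 → N (d²=7908372.00)
P3 → Z (d²=11264149.00)
P4 → W (d²=8801873.00)
P5 → Y (d²=7435269.00)
P6 → G (d²=23224865.00)
P7 → Q (d²=2566925.00)

Y, N, Z, W, Y, G, Q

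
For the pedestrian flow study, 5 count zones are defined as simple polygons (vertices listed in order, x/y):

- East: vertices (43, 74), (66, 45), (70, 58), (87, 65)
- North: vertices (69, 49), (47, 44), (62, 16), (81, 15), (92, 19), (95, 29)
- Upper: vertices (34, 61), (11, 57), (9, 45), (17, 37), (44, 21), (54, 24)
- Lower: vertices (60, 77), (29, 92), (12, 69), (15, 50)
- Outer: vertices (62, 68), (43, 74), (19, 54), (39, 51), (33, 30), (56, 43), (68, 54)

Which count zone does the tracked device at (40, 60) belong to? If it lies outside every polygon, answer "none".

Outer

Cast a ray rightward from (40, 60). For each polygon, the edges (by vertex number in listed order) whose endpoints lie on opposite sides of y = 60, where each meets that height, and whether that is right or left of the point:
East: 1–2 at x≈54.1 (right), 3–4 at x≈74.9 (right) → 2 crossings.
North: no edge straddles that height → 0 crossings.
Upper: 1–2 at x≈28.2 (left), 6–1 at x≈34.5 (left) → 0 crossings.
Lower: 3–4 at x≈13.4 (left), 4–1 at x≈31.7 (left) → 0 crossings.
Outer: 2–3 at x≈26.2 (left), 7–1 at x≈65.4 (right) → 1 crossing.
Only Outer has an odd count, so the point is inside Outer.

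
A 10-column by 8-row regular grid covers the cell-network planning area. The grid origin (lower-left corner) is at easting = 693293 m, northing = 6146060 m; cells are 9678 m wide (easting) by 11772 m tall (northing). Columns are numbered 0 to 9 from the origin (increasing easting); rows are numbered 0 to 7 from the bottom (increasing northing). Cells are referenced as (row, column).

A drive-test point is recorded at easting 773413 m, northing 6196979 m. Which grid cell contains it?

(4, 8)

Column index: ⌊(773413 − 693293) / 9678⌋ = ⌊8.279⌋ = 8
Row offset from origin: ⌊(6196979 − 6146060) / 11772⌋ = ⌊4.325⌋ = 4 → row 4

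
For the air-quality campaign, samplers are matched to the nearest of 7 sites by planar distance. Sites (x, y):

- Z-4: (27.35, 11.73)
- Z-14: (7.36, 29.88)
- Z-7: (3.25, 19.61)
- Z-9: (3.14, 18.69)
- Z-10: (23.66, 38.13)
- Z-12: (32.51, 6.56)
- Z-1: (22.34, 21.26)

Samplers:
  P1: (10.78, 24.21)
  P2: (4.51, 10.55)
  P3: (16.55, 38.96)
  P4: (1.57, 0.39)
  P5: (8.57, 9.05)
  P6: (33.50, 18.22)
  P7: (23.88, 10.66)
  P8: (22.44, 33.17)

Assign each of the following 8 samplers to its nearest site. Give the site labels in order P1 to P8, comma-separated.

P1 → Z-14 (d²=43.85)
P2 → Z-9 (d²=68.14)
P3 → Z-10 (d²=51.24)
P4 → Z-9 (d²=337.35)
P5 → Z-9 (d²=122.41)
P6 → Z-4 (d²=79.94)
P7 → Z-4 (d²=13.19)
P8 → Z-10 (d²=26.09)

Z-14, Z-9, Z-10, Z-9, Z-9, Z-4, Z-4, Z-10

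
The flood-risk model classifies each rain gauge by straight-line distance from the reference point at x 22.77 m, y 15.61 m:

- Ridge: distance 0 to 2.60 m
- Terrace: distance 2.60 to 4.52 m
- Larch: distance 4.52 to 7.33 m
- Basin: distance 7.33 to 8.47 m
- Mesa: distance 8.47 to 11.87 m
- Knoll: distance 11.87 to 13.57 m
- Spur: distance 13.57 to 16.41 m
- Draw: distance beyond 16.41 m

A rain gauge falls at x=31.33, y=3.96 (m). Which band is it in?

Spur

Distance = √((31.33−22.77)² + (3.96−15.61)²) = √(73.274 + 135.722) = 14.457 m.
13.57 ≤ 14.457 < 16.41 → Spur.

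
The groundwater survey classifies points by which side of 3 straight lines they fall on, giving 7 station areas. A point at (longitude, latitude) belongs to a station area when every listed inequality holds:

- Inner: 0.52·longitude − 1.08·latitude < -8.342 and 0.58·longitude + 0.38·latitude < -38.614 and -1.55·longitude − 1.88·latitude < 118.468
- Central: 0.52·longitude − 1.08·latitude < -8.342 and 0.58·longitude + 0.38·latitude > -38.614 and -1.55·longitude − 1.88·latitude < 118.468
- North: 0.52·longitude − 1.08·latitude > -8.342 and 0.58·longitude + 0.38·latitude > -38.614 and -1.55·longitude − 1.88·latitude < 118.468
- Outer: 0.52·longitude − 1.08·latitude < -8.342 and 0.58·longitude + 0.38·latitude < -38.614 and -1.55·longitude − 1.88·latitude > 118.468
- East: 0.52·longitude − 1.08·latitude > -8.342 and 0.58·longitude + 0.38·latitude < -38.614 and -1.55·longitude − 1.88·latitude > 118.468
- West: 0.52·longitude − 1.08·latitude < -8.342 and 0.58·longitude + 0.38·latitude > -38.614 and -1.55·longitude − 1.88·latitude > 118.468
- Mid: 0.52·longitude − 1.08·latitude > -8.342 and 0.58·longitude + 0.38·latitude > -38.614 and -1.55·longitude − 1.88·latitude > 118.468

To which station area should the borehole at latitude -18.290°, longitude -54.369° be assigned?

0.52·-54.369 − 1.08·-18.290 = -8.519, which is < -8.342
0.58·-54.369 + 0.38·-18.290 = -38.484, which is > -38.614
-1.55·-54.369 − 1.88·-18.290 = 118.657, which is > 118.468
This sign pattern matches West.

West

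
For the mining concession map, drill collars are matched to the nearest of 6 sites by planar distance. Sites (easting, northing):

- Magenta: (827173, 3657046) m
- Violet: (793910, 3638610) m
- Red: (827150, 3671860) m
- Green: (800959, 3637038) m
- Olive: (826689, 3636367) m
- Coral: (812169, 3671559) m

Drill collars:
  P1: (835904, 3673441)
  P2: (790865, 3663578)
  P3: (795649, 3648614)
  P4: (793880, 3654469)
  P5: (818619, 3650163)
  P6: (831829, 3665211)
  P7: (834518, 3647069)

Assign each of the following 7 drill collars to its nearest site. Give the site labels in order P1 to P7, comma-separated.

Red, Coral, Violet, Violet, Magenta, Red, Magenta

P1 → Red (d²=79132077.00)
P2 → Coral (d²=517556777.00)
P3 → Violet (d²=103104137.00)
P4 → Violet (d²=251508781.00)
P5 → Magenta (d²=120546605.00)
P6 → Red (d²=66102242.00)
P7 → Magenta (d²=153489554.00)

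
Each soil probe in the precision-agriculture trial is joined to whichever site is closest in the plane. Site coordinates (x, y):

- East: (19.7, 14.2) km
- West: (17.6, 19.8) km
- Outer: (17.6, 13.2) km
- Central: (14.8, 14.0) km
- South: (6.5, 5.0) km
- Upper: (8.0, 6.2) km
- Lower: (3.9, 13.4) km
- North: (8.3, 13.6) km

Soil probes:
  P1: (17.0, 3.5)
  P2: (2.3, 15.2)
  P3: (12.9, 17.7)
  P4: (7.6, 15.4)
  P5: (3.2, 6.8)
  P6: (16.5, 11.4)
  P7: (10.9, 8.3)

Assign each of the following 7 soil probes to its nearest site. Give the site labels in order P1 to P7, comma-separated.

P1 → Upper (d²=88.29)
P2 → Lower (d²=5.80)
P3 → Central (d²=17.30)
P4 → North (d²=3.73)
P5 → South (d²=14.13)
P6 → Outer (d²=4.45)
P7 → Upper (d²=12.82)

Upper, Lower, Central, North, South, Outer, Upper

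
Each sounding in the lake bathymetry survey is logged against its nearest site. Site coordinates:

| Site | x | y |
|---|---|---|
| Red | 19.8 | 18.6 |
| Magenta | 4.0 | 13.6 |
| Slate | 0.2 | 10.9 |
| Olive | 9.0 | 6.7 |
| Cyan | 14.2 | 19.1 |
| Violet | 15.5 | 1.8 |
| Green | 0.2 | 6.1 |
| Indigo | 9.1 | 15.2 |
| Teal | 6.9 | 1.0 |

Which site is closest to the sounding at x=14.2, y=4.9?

Violet

Squared distances to each site:
Red: 219.050; Magenta: 179.730; Slate: 232.000; Olive: 30.280; Cyan: 201.640; Violet: 11.300; Green: 197.440; Indigo: 132.100; Teal: 68.500.
Minimum at Violet.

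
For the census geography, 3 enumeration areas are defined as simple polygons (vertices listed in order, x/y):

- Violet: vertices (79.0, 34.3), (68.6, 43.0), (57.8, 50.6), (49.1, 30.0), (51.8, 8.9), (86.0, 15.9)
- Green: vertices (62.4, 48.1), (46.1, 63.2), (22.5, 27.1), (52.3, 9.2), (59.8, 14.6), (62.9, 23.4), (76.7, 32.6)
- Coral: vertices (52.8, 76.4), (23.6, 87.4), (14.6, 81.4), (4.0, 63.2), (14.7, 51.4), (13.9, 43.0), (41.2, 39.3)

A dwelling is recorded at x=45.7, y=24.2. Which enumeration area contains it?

Cast a ray rightward from (45.7, 24.2). For each polygon, the edges (by vertex number in listed order) whose endpoints lie on opposite sides of y = 24.2, where each meets that height, and whether that is right or left of the point:
Violet: 4–5 at x≈49.84 (right), 6–1 at x≈82.84 (right) → 2 crossings.
Green: 3–4 at x≈27.33 (left), 6–7 at x≈64.10 (right) → 1 crossing.
Coral: no edge straddles that height → 0 crossings.
Only Green has an odd count, so the point is inside Green.

Green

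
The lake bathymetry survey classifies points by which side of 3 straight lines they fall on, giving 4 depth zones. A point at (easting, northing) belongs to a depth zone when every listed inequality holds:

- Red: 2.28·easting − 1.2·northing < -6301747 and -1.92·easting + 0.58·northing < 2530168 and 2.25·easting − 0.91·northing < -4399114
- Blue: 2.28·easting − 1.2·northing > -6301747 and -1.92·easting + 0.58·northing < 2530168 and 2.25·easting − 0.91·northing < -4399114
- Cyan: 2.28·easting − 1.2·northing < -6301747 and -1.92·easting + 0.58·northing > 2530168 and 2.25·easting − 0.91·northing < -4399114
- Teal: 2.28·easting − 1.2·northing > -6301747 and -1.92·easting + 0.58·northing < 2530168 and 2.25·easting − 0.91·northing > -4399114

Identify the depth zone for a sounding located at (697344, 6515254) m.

Teal

2.28·697344 − 1.2·6515254 = -6228360.480, which is > -6301747
-1.92·697344 + 0.58·6515254 = 2439946.840, which is < 2530168
2.25·697344 − 0.91·6515254 = -4359857.140, which is > -4399114
This sign pattern matches Teal.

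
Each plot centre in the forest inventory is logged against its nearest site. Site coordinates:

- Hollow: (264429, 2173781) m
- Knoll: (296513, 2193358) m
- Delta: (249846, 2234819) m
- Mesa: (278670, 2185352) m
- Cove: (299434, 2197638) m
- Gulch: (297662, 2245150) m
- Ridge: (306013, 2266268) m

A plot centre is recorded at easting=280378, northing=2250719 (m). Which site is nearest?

Squared distances to each site:
Hollow: 6173826445.000; Knoll: 3550622546.000; Delta: 1185013024.000; Mesa: 4275761953.000; Cove: 3180723697.000; Gulch: 329750417.000; Ridge: 898924626.000.
Minimum at Gulch.

Gulch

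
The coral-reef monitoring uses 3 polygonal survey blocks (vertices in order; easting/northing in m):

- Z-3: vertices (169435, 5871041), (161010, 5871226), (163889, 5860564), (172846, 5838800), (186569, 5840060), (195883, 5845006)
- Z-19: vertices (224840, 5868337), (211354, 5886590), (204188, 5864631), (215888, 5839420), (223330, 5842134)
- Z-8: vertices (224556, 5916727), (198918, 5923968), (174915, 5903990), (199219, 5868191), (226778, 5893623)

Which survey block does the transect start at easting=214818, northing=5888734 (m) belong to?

Cast a ray rightward from (214818, 5888734). For each polygon, the edges (by vertex number in listed order) whose endpoints lie on opposite sides of northing = 5888734, where each meets that height, and whether that is right or left of the point:
Z-3: no edge straddles that height → 0 crossings.
Z-19: no edge straddles that height → 0 crossings.
Z-8: 3–4 at easting≈185272.3 (left), 4–5 at easting≈221480.1 (right) → 1 crossing.
Only Z-8 has an odd count, so the point is inside Z-8.

Z-8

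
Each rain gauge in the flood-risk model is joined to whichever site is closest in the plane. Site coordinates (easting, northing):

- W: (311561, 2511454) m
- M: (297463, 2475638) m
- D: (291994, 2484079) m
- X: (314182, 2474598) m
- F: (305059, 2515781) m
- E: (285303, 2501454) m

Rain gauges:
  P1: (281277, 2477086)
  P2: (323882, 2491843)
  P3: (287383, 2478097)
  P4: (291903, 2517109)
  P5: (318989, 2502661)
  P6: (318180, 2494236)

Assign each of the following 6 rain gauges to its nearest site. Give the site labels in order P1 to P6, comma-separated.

D, X, D, F, W, W

P1 → D (d²=163756138.00)
P2 → X (d²=391480025.00)
P3 → D (d²=57045645.00)
P4 → F (d²=174843920.00)
P5 → W (d²=132492033.00)
P6 → W (d²=340270685.00)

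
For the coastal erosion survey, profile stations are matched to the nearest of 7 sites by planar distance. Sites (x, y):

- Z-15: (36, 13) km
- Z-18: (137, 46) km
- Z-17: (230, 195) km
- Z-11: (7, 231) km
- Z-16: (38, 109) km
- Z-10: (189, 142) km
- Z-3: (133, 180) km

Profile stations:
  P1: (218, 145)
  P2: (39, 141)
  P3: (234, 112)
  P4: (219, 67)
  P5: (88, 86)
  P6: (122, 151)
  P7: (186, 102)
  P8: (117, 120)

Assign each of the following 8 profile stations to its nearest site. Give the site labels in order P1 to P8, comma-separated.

P1 → Z-10 (d²=850.00)
P2 → Z-16 (d²=1025.00)
P3 → Z-10 (d²=2925.00)
P4 → Z-10 (d²=6525.00)
P5 → Z-16 (d²=3029.00)
P6 → Z-3 (d²=962.00)
P7 → Z-10 (d²=1609.00)
P8 → Z-3 (d²=3856.00)

Z-10, Z-16, Z-10, Z-10, Z-16, Z-3, Z-10, Z-3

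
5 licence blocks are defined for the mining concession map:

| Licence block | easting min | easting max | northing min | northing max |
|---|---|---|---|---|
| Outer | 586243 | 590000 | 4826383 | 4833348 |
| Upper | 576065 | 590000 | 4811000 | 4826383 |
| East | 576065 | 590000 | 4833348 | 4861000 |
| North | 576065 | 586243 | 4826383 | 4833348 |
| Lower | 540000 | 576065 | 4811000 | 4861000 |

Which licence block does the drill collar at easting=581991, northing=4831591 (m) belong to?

The point has easting = 581991 and northing = 4831591.
Only North satisfies 576065 ≤ easting ≤ 586243 and 4826383 ≤ northing ≤ 4833348.

North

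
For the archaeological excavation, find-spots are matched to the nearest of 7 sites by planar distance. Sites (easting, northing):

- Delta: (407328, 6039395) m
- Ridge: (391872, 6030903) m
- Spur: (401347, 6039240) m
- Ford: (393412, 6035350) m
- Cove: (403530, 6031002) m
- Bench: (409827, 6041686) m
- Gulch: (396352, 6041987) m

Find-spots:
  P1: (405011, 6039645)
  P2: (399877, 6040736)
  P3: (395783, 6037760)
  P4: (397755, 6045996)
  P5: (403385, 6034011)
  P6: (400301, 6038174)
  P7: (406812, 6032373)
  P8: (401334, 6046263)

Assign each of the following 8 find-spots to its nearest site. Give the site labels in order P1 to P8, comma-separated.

Delta, Spur, Ford, Gulch, Cove, Spur, Cove, Gulch

P1 → Delta (d²=5430989.00)
P2 → Spur (d²=4398916.00)
P3 → Ford (d²=11429741.00)
P4 → Gulch (d²=18040490.00)
P5 → Cove (d²=9075106.00)
P6 → Spur (d²=2230472.00)
P7 → Cove (d²=12651165.00)
P8 → Gulch (d²=43104500.00)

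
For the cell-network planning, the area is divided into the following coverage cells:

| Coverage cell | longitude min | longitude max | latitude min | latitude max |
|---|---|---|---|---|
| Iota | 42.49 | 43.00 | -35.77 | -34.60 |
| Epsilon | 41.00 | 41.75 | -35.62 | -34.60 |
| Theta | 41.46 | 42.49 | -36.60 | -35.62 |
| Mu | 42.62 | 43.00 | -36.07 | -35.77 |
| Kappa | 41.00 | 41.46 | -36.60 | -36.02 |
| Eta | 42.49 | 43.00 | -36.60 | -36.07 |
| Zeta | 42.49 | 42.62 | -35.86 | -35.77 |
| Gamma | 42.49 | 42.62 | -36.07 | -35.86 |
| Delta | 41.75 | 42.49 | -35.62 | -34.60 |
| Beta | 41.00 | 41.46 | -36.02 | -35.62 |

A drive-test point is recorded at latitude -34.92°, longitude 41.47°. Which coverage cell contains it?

Epsilon

The point has longitude = 41.47 and latitude = -34.92.
Only Epsilon satisfies 41.00 ≤ longitude ≤ 41.75 and -35.62 ≤ latitude ≤ -34.60.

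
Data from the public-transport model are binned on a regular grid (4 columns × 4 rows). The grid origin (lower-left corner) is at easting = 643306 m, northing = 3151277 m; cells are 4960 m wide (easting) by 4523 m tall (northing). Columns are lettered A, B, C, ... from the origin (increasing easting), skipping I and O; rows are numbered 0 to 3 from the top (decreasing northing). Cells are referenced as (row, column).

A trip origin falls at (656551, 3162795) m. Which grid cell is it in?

(1, C)

Column index: ⌊(656551 − 643306) / 4960⌋ = ⌊2.670⌋ = 2 → column C
Row offset from origin: ⌊(3162795 − 3151277) / 4523⌋ = ⌊2.547⌋ = 2 → row 1 (counted from top)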